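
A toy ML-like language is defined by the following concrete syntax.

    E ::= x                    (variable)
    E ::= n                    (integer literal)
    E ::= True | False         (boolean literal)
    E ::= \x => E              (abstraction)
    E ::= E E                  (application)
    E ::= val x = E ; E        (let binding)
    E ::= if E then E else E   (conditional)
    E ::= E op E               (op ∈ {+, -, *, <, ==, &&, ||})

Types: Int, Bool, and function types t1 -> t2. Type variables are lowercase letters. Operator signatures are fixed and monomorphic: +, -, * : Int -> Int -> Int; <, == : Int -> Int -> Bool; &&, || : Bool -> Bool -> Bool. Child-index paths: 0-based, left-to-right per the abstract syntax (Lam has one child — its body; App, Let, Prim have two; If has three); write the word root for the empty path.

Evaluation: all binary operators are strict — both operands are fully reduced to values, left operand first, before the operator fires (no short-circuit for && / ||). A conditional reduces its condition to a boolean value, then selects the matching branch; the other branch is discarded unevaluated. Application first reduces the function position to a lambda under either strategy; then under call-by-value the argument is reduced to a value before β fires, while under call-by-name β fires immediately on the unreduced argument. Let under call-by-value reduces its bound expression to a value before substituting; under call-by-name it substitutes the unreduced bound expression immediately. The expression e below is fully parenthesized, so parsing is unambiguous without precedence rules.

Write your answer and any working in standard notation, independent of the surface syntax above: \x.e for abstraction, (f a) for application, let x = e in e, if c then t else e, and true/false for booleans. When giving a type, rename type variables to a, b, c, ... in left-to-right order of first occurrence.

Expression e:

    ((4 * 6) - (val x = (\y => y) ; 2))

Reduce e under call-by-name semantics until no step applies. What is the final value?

Answer: 22

Working:
step 0: ((4 * 6) - (let x = (\y.y) in 2))
step 1: [delta@0] (24 - (let x = (\y.y) in 2))
step 2: [let@1] (24 - 2)
step 3: [delta@root] 22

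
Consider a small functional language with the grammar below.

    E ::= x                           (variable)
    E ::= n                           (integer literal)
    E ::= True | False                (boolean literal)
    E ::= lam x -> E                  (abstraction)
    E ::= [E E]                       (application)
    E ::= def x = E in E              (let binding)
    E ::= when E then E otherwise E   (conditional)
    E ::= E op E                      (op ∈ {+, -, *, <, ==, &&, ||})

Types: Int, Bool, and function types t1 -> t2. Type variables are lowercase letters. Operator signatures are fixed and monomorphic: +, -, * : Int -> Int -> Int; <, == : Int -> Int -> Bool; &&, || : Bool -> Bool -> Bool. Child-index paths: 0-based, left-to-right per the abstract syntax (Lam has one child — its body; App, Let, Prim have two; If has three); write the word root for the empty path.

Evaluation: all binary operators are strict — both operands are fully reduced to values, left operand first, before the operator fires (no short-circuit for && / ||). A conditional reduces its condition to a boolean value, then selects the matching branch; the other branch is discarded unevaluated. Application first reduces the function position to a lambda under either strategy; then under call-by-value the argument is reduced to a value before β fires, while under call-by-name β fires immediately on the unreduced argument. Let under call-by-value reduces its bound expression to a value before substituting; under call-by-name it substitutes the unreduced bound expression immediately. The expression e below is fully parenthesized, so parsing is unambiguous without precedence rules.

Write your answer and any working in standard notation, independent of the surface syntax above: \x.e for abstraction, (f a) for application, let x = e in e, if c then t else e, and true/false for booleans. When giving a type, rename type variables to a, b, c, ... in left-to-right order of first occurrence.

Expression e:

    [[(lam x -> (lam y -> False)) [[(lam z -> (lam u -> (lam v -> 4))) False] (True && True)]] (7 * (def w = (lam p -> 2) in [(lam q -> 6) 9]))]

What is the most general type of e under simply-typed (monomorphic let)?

Answer: Bool

Working:
\y._ : b -> Bool
\x._ : a -> b -> Bool
\v._ : e -> Int
\u._ : d -> e -> Int
\z._ : c -> d -> e -> Int
  unify c -> d -> e -> Int ~ Bool -> f
  unify c ~ Bool
  unify d -> e -> Int ~ f
_ _ : d -> e -> Int
  unify Bool ~ Bool
  unify Bool ~ Bool
  unify d -> e -> Int ~ Bool -> g
  unify d ~ Bool
  unify e -> Int ~ g
_ _ : e -> Int
  unify a -> b -> Bool ~ (e -> Int) -> h
  unify a ~ e -> Int
  unify b -> Bool ~ h
_ _ : b -> Bool
  unify Int ~ Int
\p._ : i -> Int
let w : i -> Int
\q._ : j -> Int
  unify j -> Int ~ Int -> k
  unify j ~ Int
  unify Int ~ k
_ _ : Int
  unify Int ~ Int
  unify b -> Bool ~ Int -> l
  unify b ~ Int
  unify Bool ~ l
_ _ : Bool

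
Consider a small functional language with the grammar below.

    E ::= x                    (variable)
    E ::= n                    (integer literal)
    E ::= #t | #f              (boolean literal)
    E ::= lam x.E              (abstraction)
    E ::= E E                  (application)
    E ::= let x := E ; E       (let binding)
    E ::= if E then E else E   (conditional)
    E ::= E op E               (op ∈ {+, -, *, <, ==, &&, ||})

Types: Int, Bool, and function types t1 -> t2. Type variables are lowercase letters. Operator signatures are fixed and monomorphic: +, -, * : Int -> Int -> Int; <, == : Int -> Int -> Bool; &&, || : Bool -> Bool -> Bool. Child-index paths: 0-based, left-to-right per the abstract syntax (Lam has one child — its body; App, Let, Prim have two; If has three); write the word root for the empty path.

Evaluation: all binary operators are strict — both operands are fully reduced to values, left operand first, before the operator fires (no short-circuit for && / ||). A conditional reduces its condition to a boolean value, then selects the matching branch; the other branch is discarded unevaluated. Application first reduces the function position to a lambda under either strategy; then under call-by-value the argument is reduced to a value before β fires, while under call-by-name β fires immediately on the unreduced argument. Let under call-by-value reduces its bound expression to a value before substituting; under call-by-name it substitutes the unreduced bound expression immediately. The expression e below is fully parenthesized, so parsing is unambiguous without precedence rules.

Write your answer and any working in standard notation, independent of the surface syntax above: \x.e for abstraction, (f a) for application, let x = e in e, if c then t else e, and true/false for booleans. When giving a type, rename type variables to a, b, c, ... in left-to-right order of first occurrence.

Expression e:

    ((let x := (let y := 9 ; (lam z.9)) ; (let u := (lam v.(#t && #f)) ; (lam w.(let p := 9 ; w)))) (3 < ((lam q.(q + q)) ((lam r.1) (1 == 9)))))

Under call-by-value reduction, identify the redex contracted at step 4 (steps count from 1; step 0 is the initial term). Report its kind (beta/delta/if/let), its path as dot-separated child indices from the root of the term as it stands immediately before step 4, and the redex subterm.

Working:
step 0: ((let x = (let y = 9 in (\z.9)) in (let u = (\v.(true && false)) in (\w.(let p = 9 in w)))) (3 < ((\q.(q + q)) ((\r.1) (1 == 9)))))
step 1: [let@0.0] ((let x = (\z.9) in (let u = (\v.(true && false)) in (\w.(let p = 9 in w)))) (3 < ((\q.(q + q)) ((\r.1) (1 == 9)))))
step 2: [let@0] ((let u = (\v.(true && false)) in (\w.(let p = 9 in w))) (3 < ((\q.(q + q)) ((\r.1) (1 == 9)))))
step 3: [let@0] ((\w.(let p = 9 in w)) (3 < ((\q.(q + q)) ((\r.1) (1 == 9)))))
step 4: [delta@1.1.1.1] ((\w.(let p = 9 in w)) (3 < ((\q.(q + q)) ((\r.1) false))))

Answer: delta at 1.1.1.1 : (1 == 9)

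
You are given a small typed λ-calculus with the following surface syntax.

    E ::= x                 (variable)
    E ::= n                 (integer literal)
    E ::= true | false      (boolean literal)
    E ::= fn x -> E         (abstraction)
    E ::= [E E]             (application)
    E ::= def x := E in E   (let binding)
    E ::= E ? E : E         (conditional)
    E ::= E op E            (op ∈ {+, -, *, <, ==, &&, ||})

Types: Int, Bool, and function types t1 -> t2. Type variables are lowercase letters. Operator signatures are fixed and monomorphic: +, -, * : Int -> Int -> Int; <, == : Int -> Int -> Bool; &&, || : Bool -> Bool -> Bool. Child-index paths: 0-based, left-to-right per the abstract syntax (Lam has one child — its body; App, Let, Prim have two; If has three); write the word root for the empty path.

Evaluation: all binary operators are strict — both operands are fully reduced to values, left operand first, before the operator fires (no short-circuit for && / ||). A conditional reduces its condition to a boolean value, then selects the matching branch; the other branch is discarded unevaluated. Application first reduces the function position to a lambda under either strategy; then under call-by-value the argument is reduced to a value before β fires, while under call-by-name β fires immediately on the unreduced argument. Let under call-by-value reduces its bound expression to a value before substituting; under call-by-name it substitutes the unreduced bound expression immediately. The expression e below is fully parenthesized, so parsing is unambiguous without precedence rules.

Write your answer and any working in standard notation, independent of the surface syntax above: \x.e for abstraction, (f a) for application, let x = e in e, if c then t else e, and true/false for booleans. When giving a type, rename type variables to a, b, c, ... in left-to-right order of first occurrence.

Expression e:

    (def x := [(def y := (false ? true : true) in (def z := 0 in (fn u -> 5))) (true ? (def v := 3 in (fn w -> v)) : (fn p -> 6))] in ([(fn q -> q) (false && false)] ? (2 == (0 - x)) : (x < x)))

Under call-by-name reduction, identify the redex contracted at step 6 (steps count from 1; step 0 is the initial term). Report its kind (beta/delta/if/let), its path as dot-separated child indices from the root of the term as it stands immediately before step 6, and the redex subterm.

Trace:
step 0: (let x = ((let y = (if false then true else true) in (let z = 0 in (\u.5))) (if true then (let v = 3 in (\w.v)) else (\p.6))) in (if ((\q.q) (false && false)) then (2 == (0 - x)) else (x < x)))
step 1: [let@root] (if ((\q.q) (false && false)) then (2 == (0 - ((let y = (if false then true else true) in (let z = 0 in (\u.5))) (if true then (let v = 3 in (\w.v)) else (\p.6))))) else (((let y = (if false then true else true) in (let z = 0 in (\u.5))) (if true then (let v = 3 in (\w.v)) else (\p.6))) < ((let y = (if false then true else true) in (let z = 0 in (\u.5))) (if true then (let v = 3 in (\w.v)) else (\p.6)))))
step 2: [beta@0] (if (false && false) then (2 == (0 - ((let y = (if false then true else true) in (let z = 0 in (\u.5))) (if true then (let v = 3 in (\w.v)) else (\p.6))))) else (((let y = (if false then true else true) in (let z = 0 in (\u.5))) (if true then (let v = 3 in (\w.v)) else (\p.6))) < ((let y = (if false then true else true) in (let z = 0 in (\u.5))) (if true then (let v = 3 in (\w.v)) else (\p.6)))))
step 3: [delta@0] (if false then (2 == (0 - ((let y = (if false then true else true) in (let z = 0 in (\u.5))) (if true then (let v = 3 in (\w.v)) else (\p.6))))) else (((let y = (if false then true else true) in (let z = 0 in (\u.5))) (if true then (let v = 3 in (\w.v)) else (\p.6))) < ((let y = (if false then true else true) in (let z = 0 in (\u.5))) (if true then (let v = 3 in (\w.v)) else (\p.6)))))
step 4: [if@root] (((let y = (if false then true else true) in (let z = 0 in (\u.5))) (if true then (let v = 3 in (\w.v)) else (\p.6))) < ((let y = (if false then true else true) in (let z = 0 in (\u.5))) (if true then (let v = 3 in (\w.v)) else (\p.6))))
step 5: [let@0.0] (((let z = 0 in (\u.5)) (if true then (let v = 3 in (\w.v)) else (\p.6))) < ((let y = (if false then true else true) in (let z = 0 in (\u.5))) (if true then (let v = 3 in (\w.v)) else (\p.6))))
step 6: [let@0.0] (((\u.5) (if true then (let v = 3 in (\w.v)) else (\p.6))) < ((let y = (if false then true else true) in (let z = 0 in (\u.5))) (if true then (let v = 3 in (\w.v)) else (\p.6))))

Answer: let at 0.0 : (let z = 0 in (\u.5))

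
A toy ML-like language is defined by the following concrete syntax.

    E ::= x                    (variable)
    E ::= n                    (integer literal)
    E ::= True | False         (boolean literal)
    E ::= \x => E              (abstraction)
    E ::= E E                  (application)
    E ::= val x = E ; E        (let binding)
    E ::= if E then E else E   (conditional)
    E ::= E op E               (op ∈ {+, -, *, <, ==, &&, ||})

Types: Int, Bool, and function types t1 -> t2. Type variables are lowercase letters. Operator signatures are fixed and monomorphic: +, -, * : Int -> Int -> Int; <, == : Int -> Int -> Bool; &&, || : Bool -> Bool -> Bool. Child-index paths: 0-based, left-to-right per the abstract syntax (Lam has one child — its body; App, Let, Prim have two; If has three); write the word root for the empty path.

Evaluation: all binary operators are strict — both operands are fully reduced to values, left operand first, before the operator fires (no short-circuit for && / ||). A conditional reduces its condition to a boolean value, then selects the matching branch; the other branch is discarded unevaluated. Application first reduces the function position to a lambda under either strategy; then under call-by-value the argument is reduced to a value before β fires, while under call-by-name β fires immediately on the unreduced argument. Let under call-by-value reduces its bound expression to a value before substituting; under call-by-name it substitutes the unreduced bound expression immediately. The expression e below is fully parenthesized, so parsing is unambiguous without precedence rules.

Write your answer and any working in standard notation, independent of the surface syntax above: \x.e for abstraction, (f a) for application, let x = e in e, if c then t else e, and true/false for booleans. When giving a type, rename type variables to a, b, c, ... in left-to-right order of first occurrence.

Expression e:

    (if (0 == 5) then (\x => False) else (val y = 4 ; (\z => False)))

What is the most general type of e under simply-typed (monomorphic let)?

Trace:
  unify Int ~ Int
  unify Int ~ Int
  unify Bool ~ Bool
\x._ : a -> Bool
let y : Int
\z._ : b -> Bool
  unify a -> Bool ~ b -> Bool
  unify a ~ b
  unify Bool ~ Bool

Answer: a -> Bool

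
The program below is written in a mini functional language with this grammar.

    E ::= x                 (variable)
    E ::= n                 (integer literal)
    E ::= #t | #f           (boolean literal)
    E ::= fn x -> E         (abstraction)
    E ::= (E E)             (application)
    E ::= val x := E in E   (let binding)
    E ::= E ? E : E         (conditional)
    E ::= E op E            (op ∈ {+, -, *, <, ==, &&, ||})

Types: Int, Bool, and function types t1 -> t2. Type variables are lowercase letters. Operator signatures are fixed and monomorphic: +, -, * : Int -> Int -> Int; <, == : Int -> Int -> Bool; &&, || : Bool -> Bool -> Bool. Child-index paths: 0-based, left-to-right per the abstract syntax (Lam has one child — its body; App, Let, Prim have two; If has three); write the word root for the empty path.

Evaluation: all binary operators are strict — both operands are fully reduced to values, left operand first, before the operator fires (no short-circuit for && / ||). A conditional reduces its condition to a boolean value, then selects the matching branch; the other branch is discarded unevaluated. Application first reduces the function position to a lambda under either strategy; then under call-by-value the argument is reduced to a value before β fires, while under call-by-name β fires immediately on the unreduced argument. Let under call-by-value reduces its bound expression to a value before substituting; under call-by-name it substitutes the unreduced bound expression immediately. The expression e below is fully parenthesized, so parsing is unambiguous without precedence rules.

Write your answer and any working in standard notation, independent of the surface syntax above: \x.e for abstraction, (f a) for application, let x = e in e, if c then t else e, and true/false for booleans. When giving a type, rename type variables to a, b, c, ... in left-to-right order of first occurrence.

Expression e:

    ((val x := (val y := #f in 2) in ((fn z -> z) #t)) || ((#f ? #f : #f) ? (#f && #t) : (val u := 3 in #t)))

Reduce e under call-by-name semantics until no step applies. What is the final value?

Derivation:
step 0: ((let x = (let y = false in 2) in ((\z.z) true)) || (if (if false then false else false) then (false && true) else (let u = 3 in true)))
step 1: [let@0] (((\z.z) true) || (if (if false then false else false) then (false && true) else (let u = 3 in true)))
step 2: [beta@0] (true || (if (if false then false else false) then (false && true) else (let u = 3 in true)))
step 3: [if@1.0] (true || (if false then (false && true) else (let u = 3 in true)))
step 4: [if@1] (true || (let u = 3 in true))
step 5: [let@1] (true || true)
step 6: [delta@root] true

Answer: true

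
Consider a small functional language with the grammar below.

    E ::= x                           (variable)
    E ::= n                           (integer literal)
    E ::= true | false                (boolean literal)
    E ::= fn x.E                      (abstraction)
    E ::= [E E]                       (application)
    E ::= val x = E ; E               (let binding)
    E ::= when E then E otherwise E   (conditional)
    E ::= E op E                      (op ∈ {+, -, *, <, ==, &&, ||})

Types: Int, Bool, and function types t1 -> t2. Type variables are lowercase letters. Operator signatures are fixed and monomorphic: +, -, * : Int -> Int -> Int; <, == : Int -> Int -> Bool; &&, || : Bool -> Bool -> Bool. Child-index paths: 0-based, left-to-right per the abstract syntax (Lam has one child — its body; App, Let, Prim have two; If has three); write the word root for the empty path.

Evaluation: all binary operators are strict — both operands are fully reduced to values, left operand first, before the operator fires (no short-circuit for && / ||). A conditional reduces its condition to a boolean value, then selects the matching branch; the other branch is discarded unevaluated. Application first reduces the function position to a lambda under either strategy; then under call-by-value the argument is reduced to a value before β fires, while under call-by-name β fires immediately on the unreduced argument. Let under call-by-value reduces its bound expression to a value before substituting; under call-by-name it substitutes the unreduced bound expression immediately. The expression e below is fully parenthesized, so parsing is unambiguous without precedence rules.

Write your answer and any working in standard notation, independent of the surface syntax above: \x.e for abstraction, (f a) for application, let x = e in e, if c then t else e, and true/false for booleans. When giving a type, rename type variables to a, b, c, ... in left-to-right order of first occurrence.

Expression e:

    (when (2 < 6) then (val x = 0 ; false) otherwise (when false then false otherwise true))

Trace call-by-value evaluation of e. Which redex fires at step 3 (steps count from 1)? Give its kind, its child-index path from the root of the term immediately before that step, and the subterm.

Working:
step 0: (if (2 < 6) then (let x = 0 in false) else (if false then false else true))
step 1: [delta@0] (if true then (let x = 0 in false) else (if false then false else true))
step 2: [if@root] (let x = 0 in false)
step 3: [let@root] false

Answer: let at root : (let x = 0 in false)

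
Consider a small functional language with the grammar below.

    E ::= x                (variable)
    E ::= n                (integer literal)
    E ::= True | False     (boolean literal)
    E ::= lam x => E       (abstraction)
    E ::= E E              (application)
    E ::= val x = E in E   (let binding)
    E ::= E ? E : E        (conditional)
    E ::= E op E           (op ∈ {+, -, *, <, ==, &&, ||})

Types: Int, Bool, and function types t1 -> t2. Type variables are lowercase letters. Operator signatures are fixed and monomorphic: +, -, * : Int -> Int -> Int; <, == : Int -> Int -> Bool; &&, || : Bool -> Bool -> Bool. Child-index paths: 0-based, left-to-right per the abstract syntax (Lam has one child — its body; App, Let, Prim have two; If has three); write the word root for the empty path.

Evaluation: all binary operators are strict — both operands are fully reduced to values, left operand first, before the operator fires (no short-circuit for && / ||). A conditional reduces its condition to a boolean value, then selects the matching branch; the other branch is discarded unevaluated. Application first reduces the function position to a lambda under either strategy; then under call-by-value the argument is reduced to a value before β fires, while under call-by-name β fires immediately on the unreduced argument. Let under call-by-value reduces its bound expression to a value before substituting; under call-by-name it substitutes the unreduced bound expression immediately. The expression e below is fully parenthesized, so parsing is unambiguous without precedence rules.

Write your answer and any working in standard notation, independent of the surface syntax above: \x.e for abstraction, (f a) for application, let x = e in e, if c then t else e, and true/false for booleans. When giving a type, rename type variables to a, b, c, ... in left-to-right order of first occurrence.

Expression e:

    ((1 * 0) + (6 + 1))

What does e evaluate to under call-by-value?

Answer: 7

Working:
step 0: ((1 * 0) + (6 + 1))
step 1: [delta@0] (0 + (6 + 1))
step 2: [delta@1] (0 + 7)
step 3: [delta@root] 7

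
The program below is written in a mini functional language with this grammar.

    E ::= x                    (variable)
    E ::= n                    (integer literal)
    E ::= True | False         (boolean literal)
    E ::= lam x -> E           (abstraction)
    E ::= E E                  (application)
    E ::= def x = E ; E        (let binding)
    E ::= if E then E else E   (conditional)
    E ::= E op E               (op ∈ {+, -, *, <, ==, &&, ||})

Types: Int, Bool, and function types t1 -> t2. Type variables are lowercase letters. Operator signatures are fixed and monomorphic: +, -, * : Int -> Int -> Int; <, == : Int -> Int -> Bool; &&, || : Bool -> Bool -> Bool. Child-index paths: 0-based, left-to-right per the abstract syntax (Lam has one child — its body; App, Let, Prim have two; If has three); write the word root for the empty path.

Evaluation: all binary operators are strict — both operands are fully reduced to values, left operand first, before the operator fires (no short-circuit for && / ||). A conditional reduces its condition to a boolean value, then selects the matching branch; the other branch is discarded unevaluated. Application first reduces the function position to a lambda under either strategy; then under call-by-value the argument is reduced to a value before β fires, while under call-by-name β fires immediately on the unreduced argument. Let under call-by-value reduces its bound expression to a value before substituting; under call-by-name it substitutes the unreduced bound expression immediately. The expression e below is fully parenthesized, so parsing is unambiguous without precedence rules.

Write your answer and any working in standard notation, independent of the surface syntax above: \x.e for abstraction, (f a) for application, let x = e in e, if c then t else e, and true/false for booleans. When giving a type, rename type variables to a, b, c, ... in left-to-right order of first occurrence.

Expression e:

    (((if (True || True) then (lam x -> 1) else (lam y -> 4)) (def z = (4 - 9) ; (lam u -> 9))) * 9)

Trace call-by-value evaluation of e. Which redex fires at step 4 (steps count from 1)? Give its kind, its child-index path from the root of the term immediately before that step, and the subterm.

Answer: let at 0.1 : (let z = -5 in (\u.9))

Trace:
step 0: (((if (true || true) then (\x.1) else (\y.4)) (let z = (4 - 9) in (\u.9))) * 9)
step 1: [delta@0.0.0] (((if true then (\x.1) else (\y.4)) (let z = (4 - 9) in (\u.9))) * 9)
step 2: [if@0.0] (((\x.1) (let z = (4 - 9) in (\u.9))) * 9)
step 3: [delta@0.1.0] (((\x.1) (let z = -5 in (\u.9))) * 9)
step 4: [let@0.1] (((\x.1) (\u.9)) * 9)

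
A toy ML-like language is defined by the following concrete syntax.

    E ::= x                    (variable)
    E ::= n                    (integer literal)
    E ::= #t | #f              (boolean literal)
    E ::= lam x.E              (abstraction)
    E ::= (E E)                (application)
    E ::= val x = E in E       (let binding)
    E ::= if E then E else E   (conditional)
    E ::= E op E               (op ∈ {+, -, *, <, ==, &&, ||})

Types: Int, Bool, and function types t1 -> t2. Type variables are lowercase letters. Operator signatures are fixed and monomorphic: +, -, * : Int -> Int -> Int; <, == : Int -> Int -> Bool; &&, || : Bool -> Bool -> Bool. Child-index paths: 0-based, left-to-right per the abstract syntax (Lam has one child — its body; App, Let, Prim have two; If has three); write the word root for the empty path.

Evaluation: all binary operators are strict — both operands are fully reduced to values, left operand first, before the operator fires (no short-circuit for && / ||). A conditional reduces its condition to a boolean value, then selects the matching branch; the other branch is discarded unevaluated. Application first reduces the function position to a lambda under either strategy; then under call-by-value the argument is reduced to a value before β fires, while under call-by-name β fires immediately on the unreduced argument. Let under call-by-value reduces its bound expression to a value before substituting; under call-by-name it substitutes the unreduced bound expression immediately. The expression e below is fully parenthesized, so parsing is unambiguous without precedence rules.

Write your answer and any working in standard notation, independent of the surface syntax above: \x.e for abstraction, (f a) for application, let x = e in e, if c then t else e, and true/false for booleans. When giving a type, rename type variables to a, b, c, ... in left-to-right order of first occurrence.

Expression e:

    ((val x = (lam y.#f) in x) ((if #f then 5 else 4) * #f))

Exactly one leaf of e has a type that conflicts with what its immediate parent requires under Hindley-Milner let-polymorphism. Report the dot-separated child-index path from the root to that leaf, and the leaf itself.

Answer: 1.1 : false

Working:
\y._ : a -> Bool
let x : forall. a -> Bool
x : b -> Bool
  unify Bool ~ Bool
  unify Int ~ Int
  unify Int ~ Int
  unify Bool ~ Int
  FAIL: mismatch Bool ~ Int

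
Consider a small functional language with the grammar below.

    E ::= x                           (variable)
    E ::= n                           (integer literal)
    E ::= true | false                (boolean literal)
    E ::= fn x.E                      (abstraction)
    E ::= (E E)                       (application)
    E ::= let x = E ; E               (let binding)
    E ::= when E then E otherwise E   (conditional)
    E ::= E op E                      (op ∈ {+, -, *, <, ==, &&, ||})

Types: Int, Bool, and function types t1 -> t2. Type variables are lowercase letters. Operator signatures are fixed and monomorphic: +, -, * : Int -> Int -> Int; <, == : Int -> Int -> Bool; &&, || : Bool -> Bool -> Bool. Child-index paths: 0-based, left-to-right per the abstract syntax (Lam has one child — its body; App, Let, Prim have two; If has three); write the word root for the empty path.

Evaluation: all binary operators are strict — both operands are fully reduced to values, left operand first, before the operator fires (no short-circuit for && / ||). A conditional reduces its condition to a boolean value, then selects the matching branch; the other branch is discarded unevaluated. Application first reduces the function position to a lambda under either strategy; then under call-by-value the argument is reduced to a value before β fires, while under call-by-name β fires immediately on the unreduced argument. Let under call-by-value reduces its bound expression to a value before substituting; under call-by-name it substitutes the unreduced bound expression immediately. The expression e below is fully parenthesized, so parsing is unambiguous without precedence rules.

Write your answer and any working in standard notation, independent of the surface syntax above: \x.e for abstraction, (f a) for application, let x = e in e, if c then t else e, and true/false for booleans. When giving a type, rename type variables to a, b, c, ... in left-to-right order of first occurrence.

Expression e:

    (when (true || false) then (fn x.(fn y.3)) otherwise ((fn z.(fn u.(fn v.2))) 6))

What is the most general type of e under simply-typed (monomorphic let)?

Answer: a -> b -> Int

Derivation:
  unify Bool ~ Bool
  unify Bool ~ Bool
  unify Bool ~ Bool
\y._ : b -> Int
\x._ : a -> b -> Int
\v._ : e -> Int
\u._ : d -> e -> Int
\z._ : c -> d -> e -> Int
  unify c -> d -> e -> Int ~ Int -> f
  unify c ~ Int
  unify d -> e -> Int ~ f
_ _ : d -> e -> Int
  unify a -> b -> Int ~ d -> e -> Int
  unify a ~ d
  unify b -> Int ~ e -> Int
  unify b ~ e
  unify Int ~ Int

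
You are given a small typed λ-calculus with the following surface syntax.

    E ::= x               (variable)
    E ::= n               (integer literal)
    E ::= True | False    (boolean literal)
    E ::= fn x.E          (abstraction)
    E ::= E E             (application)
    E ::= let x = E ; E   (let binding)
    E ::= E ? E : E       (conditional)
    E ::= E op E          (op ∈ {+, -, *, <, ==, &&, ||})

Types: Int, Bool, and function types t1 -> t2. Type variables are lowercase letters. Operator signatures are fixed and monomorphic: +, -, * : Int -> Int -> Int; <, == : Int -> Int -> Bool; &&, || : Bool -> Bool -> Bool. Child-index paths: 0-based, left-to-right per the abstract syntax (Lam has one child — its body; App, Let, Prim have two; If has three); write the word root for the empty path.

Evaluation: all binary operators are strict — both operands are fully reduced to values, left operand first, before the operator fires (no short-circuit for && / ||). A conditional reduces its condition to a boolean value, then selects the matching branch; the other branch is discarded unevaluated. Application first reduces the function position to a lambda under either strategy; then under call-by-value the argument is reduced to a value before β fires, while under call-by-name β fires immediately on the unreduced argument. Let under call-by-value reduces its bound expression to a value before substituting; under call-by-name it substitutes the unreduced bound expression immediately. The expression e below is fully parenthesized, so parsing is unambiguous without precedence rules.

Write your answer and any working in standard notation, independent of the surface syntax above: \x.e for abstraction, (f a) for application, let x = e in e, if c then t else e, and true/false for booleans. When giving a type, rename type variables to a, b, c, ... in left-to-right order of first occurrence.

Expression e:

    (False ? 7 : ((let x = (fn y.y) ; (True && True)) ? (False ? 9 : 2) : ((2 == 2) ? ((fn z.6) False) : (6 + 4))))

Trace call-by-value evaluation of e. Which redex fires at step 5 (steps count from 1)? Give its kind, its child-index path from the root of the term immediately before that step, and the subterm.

Trace:
step 0: (if false then 7 else (if (let x = (\y.y) in (true && true)) then (if false then 9 else 2) else (if (2 == 2) then ((\z.6) false) else (6 + 4))))
step 1: [if@root] (if (let x = (\y.y) in (true && true)) then (if false then 9 else 2) else (if (2 == 2) then ((\z.6) false) else (6 + 4)))
step 2: [let@0] (if (true && true) then (if false then 9 else 2) else (if (2 == 2) then ((\z.6) false) else (6 + 4)))
step 3: [delta@0] (if true then (if false then 9 else 2) else (if (2 == 2) then ((\z.6) false) else (6 + 4)))
step 4: [if@root] (if false then 9 else 2)
step 5: [if@root] 2

Answer: if at root : (if false then 9 else 2)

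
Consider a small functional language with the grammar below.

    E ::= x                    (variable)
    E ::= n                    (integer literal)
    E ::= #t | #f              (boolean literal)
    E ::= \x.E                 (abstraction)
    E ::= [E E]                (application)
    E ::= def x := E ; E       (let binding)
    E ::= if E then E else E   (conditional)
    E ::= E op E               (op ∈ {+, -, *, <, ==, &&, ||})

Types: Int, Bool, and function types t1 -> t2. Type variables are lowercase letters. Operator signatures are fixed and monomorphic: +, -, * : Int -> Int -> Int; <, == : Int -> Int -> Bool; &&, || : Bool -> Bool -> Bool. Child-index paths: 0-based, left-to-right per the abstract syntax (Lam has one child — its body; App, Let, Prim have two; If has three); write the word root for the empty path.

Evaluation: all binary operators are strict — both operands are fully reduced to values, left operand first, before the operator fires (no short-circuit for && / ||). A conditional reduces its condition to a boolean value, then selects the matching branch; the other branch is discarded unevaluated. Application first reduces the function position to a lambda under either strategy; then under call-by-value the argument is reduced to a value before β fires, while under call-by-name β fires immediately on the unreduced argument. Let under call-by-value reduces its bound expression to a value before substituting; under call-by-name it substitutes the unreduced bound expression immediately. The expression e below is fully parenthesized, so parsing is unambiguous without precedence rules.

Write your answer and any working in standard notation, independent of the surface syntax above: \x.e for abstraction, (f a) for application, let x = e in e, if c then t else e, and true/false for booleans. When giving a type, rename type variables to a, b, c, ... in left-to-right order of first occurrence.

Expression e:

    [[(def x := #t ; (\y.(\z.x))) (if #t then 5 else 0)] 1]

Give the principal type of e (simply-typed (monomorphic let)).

Answer: Bool

Derivation:
let x : Bool
x : Bool
\z._ : b -> Bool
\y._ : a -> b -> Bool
  unify Bool ~ Bool
  unify Int ~ Int
  unify a -> b -> Bool ~ Int -> c
  unify a ~ Int
  unify b -> Bool ~ c
_ _ : b -> Bool
  unify b -> Bool ~ Int -> d
  unify b ~ Int
  unify Bool ~ d
_ _ : Bool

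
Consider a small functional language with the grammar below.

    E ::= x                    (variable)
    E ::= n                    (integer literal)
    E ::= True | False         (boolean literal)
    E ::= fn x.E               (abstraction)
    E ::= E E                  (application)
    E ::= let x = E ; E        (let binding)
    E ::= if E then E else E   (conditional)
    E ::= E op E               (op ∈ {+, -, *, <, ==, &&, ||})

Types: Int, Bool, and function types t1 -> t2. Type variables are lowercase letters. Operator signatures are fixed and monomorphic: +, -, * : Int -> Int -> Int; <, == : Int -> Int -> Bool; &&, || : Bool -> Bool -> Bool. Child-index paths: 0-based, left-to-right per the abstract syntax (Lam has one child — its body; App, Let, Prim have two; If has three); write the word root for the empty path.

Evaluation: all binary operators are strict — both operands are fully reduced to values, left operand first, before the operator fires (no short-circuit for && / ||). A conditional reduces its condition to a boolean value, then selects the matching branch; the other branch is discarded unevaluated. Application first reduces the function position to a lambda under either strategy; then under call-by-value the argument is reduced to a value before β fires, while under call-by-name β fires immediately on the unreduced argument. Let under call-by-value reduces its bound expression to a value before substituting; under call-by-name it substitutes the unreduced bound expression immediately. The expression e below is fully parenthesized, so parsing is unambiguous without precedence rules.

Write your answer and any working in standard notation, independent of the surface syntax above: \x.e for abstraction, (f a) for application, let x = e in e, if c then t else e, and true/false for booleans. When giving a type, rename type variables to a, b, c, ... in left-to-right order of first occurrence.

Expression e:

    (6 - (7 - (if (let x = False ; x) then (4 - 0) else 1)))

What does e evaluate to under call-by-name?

Answer: 0

Working:
step 0: (6 - (7 - (if (let x = false in x) then (4 - 0) else 1)))
step 1: [let@1.1.0] (6 - (7 - (if false then (4 - 0) else 1)))
step 2: [if@1.1] (6 - (7 - 1))
step 3: [delta@1] (6 - 6)
step 4: [delta@root] 0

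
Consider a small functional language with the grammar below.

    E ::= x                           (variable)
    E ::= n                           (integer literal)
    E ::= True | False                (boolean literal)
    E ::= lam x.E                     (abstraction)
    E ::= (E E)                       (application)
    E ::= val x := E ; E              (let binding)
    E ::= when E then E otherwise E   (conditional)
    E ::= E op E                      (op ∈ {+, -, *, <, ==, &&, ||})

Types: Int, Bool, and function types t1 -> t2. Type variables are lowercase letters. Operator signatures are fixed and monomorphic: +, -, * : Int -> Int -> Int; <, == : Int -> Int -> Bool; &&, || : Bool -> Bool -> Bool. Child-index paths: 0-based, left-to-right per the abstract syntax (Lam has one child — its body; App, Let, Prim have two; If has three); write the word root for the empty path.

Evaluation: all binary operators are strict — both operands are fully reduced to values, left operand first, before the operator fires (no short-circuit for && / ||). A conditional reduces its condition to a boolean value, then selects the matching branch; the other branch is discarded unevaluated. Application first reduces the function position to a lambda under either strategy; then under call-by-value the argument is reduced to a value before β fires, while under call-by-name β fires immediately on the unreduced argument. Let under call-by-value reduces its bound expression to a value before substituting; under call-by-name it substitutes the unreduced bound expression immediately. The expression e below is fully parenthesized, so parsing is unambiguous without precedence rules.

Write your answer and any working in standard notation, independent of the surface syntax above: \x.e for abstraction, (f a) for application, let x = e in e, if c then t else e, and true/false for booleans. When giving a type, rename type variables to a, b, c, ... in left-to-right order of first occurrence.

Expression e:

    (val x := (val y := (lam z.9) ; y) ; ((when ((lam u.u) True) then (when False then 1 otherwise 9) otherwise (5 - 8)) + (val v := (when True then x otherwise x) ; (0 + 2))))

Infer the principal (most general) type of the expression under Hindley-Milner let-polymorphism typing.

Answer: Int

Working:
\z._ : a -> Int
let y : forall. a -> Int
y : b -> Int
let x : forall. b -> Int
u : c
\u._ : c -> c
  unify c -> c ~ Bool -> d
  unify c ~ Bool
  unify Bool ~ d
_ _ : Bool
  unify Bool ~ Bool
  unify Bool ~ Bool
  unify Int ~ Int
  unify Int ~ Int
  unify Int ~ Int
  unify Int ~ Int
  unify Int ~ Int
  unify Bool ~ Bool
x : e -> Int
x : f -> Int
  unify e -> Int ~ f -> Int
  unify e ~ f
  unify Int ~ Int
let v : forall. f -> Int
  unify Int ~ Int
  unify Int ~ Int
  unify Int ~ Int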